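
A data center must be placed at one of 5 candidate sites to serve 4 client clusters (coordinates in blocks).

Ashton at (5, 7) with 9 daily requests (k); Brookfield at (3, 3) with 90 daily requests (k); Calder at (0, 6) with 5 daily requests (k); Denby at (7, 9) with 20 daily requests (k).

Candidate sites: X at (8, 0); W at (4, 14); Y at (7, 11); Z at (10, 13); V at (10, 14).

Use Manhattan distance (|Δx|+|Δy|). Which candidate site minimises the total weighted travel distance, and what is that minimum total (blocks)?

Total weighted distance at each candidate:
  X (8, 0): total = 1080
  W (4, 14): total = 1372
  Y (7, 11): total = 1234
  Z (10, 13): total = 1854
  V (10, 14): total = 1978
Minimum is at X with total 1080 blocks.

X, total 1080 blocks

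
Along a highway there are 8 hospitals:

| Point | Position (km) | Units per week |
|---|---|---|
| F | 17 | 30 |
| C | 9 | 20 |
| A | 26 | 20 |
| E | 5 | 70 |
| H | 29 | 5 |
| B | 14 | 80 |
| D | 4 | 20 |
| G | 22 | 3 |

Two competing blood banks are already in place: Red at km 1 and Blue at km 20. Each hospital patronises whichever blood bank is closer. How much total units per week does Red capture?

110

The indifferent point is the midpoint (1+20)/2 = 10.5; hospitals left of it (closer to Red at 1) go to Red, those right go to Blue.
  D at 4 (w=20) → Red
  E at 5 (w=70) → Red
  C at 9 (w=20) → Red
  B at 14 (w=80) → Blue
  F at 17 (w=30) → Blue
  G at 22 (w=3) → Blue
  A at 26 (w=20) → Blue
  H at 29 (w=5) → Blue
Red captures 110; Blue captures 138.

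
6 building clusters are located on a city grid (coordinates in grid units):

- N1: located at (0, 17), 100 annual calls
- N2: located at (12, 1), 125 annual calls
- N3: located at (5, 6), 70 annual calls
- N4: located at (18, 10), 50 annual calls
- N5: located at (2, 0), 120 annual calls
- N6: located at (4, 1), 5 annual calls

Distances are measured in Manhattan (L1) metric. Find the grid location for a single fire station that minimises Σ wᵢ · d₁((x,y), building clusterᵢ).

Manhattan distance separates: Σwᵢ(|x−xᵢ|+|y−yᵢ|) = Σwᵢ|x−xᵢ| + Σwᵢ|y−yᵢ|, so x and y are optimised independently as 1-D weighted medians.
Total weight W = 470; half = 235.
x-coordinate, sorted with cumulative weight:
  x=0 (N1, w=100) cum 100
  x=2 (N5, w=120) cum 220
  x=4 (N6, w=5) cum 225
  x=5 (N3, w=70) cum 295  ← median
  x=12 (N2, w=125) cum 420
  x=18 (N4, w=50) cum 470
⇒ x* = 5
y-coordinate, sorted with cumulative weight:
  y=0 (N5, w=120) cum 120
  y=1 (N2, w=125) cum 245  ← median
  y=1 (N6, w=5) cum 250
  y=6 (N3, w=70) cum 320
  y=10 (N4, w=50) cum 370
  y=17 (N1, w=100) cum 470
⇒ y* = 1

(5, 1)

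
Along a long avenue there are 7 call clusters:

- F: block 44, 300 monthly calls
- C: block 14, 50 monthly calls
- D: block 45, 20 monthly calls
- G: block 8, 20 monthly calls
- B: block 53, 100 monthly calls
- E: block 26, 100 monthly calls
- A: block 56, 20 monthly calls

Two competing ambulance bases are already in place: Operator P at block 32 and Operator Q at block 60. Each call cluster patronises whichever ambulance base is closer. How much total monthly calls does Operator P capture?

The indifferent point is the midpoint (32+60)/2 = 46; call clusters left of it (closer to Operator P at 32) go to Operator P, those right go to Operator Q.
  G at 8 (w=20) → Operator P
  C at 14 (w=50) → Operator P
  E at 26 (w=100) → Operator P
  F at 44 (w=300) → Operator P
  D at 45 (w=20) → Operator P
  B at 53 (w=100) → Operator Q
  A at 56 (w=20) → Operator Q
Operator P captures 490; Operator Q captures 120.

490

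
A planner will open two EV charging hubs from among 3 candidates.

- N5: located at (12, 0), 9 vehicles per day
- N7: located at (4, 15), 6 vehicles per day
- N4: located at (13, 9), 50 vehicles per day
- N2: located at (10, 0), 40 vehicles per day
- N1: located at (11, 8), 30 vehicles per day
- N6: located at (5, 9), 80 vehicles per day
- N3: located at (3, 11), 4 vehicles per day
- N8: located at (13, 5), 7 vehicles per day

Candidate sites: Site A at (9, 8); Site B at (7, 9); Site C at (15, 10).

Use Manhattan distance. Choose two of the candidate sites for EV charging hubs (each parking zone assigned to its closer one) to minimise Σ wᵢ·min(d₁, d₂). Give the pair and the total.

{Site A, Site B}, total 1056

Evaluate every pair (each demand assigned to the nearer of the two):
  {Site A, Site B}: total = 1056
  {Site B, Site C}: total = 1184
  {Site A, Site C}: total = 1226
Best pair: {Site A, Site B} with total 1056.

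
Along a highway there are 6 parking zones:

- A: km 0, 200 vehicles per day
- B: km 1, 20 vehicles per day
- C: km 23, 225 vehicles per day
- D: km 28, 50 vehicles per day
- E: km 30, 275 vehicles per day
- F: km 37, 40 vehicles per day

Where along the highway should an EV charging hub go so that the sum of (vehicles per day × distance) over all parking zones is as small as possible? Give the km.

For a sum of weighted absolute distances on a line, the optimum is the weighted median (not the mean). Total weight W = 810; half-weight = 405.
Sort by position and accumulate weight:
  km 0 (A, w=200) → cum 200
  km 1 (B, w=20) → cum 220
  km 23 (C, w=225) → cum 445  ≥ 405 → median here
  km 28 (D, w=50) → cum 495
  km 30 (E, w=275) → cum 770
  km 37 (F, w=40) → cum 810
Optimal location: km 23.

x = 23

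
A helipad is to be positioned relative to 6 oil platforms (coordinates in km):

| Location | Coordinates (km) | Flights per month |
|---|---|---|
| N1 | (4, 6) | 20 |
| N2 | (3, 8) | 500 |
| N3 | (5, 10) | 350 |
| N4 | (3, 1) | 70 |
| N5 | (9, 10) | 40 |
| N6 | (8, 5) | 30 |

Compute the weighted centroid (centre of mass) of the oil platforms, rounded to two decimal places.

The minimiser of Σwᵢ‖p−pᵢ‖² is the weighted centroid p* = (Σwᵢpᵢ)/(Σwᵢ).
Σwᵢ = 1010.
Σwᵢxᵢ = 20·4 + 500·3 + 350·5 + 70·3 + 40·9 + 30·8 = 4140.
Σwᵢyᵢ = 20·6 + 500·8 + 350·10 + 70·1 + 40·10 + 30·5 = 8240.
x* = 4140/1010 = 4.10, y* = 8240/1010 = 8.16.

(4.10, 8.16)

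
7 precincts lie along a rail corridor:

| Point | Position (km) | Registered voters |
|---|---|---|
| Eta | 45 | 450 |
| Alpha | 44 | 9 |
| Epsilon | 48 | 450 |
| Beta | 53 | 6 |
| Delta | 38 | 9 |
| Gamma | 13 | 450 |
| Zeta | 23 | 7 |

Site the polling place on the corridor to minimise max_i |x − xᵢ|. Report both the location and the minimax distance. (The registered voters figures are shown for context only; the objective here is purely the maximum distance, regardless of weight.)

location 33, max distance 20

The 1-center on a line is the midpoint of the two extreme points: leftmost at 13, rightmost at 53.
Optimal location = (13 + 53)/2 = 33; maximum distance = (53 − 13)/2 = 20.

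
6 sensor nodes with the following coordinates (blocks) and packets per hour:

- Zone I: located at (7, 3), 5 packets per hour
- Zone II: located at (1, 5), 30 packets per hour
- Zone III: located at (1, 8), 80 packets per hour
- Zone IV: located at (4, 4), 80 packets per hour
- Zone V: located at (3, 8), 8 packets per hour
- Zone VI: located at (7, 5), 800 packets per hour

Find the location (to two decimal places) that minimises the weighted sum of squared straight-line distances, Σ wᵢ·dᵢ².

The minimiser of Σwᵢ‖p−pᵢ‖² is the weighted centroid p* = (Σwᵢpᵢ)/(Σwᵢ).
Σwᵢ = 1003.
Σwᵢxᵢ = 5·7 + 30·1 + 80·1 + 80·4 + 8·3 + 800·7 = 6089.
Σwᵢyᵢ = 5·3 + 30·5 + 80·8 + 80·4 + 8·8 + 800·5 = 5189.
x* = 6089/1003 = 6.07, y* = 5189/1003 = 5.17.

(6.07, 5.17)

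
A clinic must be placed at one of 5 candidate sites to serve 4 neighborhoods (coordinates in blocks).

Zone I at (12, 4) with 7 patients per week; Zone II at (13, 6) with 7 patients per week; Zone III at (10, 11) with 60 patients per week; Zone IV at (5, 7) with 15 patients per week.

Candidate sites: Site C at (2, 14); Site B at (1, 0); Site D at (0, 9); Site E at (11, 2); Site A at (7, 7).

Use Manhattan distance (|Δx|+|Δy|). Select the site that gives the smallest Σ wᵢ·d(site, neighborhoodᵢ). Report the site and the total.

Site A, total 555 blocks

Total weighted distance at each candidate:
  Site C (2, 14): total = 1083
  Site B (1, 0): total = 1596
  Site D (0, 9): total = 1056
  Site E (11, 2): total = 828
  Site A (7, 7): total = 555
Minimum is at Site A with total 555 blocks.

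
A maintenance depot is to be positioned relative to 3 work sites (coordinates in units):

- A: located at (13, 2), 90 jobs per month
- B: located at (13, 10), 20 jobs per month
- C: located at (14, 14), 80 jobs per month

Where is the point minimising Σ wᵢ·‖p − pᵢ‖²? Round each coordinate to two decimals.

The minimiser of Σwᵢ‖p−pᵢ‖² is the weighted centroid p* = (Σwᵢpᵢ)/(Σwᵢ).
Σwᵢ = 190.
Σwᵢxᵢ = 90·13 + 20·13 + 80·14 = 2550.
Σwᵢyᵢ = 90·2 + 20·10 + 80·14 = 1500.
x* = 2550/190 = 13.42, y* = 1500/190 = 7.89.

(13.42, 7.89)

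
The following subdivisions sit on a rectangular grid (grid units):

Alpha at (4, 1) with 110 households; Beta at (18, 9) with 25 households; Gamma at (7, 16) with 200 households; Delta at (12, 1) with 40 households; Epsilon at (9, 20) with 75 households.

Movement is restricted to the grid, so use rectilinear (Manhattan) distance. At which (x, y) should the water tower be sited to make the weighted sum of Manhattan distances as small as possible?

(7, 16)

Manhattan distance separates: Σwᵢ(|x−xᵢ|+|y−yᵢ|) = Σwᵢ|x−xᵢ| + Σwᵢ|y−yᵢ|, so x and y are optimised independently as 1-D weighted medians.
Total weight W = 450; half = 225.
x-coordinate, sorted with cumulative weight:
  x=4 (Alpha, w=110) cum 110
  x=7 (Gamma, w=200) cum 310  ← median
  x=9 (Epsilon, w=75) cum 385
  x=12 (Delta, w=40) cum 425
  x=18 (Beta, w=25) cum 450
⇒ x* = 7
y-coordinate, sorted with cumulative weight:
  y=1 (Alpha, w=110) cum 110
  y=1 (Delta, w=40) cum 150
  y=9 (Beta, w=25) cum 175
  y=16 (Gamma, w=200) cum 375  ← median
  y=20 (Epsilon, w=75) cum 450
⇒ y* = 16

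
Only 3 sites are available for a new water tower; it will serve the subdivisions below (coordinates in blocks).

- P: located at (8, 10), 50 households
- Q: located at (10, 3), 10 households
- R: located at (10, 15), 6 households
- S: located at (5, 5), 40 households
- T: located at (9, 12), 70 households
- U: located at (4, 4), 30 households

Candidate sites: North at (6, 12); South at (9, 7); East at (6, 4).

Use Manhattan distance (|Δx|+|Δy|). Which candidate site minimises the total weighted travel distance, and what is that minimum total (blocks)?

Total weighted distance at each candidate:
  North (6, 12): total = 1202
  South (9, 7): total = 1134
  East (6, 4): total = 1450
Minimum is at South with total 1134 blocks.

South, total 1134 blocks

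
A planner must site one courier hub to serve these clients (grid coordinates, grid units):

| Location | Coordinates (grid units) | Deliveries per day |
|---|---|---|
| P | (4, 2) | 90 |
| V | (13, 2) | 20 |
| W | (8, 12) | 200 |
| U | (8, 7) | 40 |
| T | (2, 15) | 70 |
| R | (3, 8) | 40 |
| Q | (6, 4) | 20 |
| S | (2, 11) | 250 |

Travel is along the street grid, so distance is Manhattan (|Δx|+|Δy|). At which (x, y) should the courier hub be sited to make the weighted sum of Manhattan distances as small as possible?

Manhattan distance separates: Σwᵢ(|x−xᵢ|+|y−yᵢ|) = Σwᵢ|x−xᵢ| + Σwᵢ|y−yᵢ|, so x and y are optimised independently as 1-D weighted medians.
Total weight W = 730; half = 365.
x-coordinate, sorted with cumulative weight:
  x=2 (T, w=70) cum 70
  x=2 (S, w=250) cum 320
  x=3 (R, w=40) cum 360
  x=4 (P, w=90) cum 450  ← median
  x=6 (Q, w=20) cum 470
  x=8 (W, w=200) cum 670
  x=8 (U, w=40) cum 710
  x=13 (V, w=20) cum 730
⇒ x* = 4
y-coordinate, sorted with cumulative weight:
  y=2 (P, w=90) cum 90
  y=2 (V, w=20) cum 110
  y=4 (Q, w=20) cum 130
  y=7 (U, w=40) cum 170
  y=8 (R, w=40) cum 210
  y=11 (S, w=250) cum 460  ← median
  y=12 (W, w=200) cum 660
  y=15 (T, w=70) cum 730
⇒ y* = 11

(4, 11)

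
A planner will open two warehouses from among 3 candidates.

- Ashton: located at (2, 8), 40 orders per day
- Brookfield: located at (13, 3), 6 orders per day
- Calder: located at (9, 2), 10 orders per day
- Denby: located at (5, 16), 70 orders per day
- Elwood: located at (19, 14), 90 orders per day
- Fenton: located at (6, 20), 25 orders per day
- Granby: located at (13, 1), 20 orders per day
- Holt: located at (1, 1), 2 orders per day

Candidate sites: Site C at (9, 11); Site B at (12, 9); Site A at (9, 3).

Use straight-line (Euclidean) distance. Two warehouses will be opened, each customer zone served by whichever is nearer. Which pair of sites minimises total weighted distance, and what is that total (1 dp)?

{Site C, Site B}, total 2063.7

Evaluate every pair (each demand assigned to the nearer of the two):
  {Site C, Site B}: total = 2063.7
  {Site C, Site A}: total = 2069.6
  {Site B, Site A}: total = 2264.5
Best pair: {Site C, Site B} with total 2063.7.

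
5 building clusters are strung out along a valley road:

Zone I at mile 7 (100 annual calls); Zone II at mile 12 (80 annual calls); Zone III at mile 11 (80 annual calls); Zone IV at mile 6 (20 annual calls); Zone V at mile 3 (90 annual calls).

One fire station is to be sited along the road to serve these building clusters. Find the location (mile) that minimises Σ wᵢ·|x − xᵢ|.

For a sum of weighted absolute distances on a line, the optimum is the weighted median (not the mean). Total weight W = 370; half-weight = 185.
Sort by position and accumulate weight:
  mile 3 (Zone V, w=90) → cum 90
  mile 6 (Zone IV, w=20) → cum 110
  mile 7 (Zone I, w=100) → cum 210  ≥ 185 → median here
  mile 11 (Zone III, w=80) → cum 290
  mile 12 (Zone II, w=80) → cum 370
Optimal location: mile 7.

x = 7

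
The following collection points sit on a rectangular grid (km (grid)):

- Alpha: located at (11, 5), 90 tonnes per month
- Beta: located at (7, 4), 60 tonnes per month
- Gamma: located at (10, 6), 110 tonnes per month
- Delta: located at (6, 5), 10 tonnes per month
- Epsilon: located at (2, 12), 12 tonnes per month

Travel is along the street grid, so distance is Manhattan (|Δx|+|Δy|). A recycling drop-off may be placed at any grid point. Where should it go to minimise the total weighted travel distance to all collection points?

(10, 5)

Manhattan distance separates: Σwᵢ(|x−xᵢ|+|y−yᵢ|) = Σwᵢ|x−xᵢ| + Σwᵢ|y−yᵢ|, so x and y are optimised independently as 1-D weighted medians.
Total weight W = 282; half = 141.
x-coordinate, sorted with cumulative weight:
  x=2 (Epsilon, w=12) cum 12
  x=6 (Delta, w=10) cum 22
  x=7 (Beta, w=60) cum 82
  x=10 (Gamma, w=110) cum 192  ← median
  x=11 (Alpha, w=90) cum 282
⇒ x* = 10
y-coordinate, sorted with cumulative weight:
  y=4 (Beta, w=60) cum 60
  y=5 (Alpha, w=90) cum 150  ← median
  y=5 (Delta, w=10) cum 160
  y=6 (Gamma, w=110) cum 270
  y=12 (Epsilon, w=12) cum 282
⇒ y* = 5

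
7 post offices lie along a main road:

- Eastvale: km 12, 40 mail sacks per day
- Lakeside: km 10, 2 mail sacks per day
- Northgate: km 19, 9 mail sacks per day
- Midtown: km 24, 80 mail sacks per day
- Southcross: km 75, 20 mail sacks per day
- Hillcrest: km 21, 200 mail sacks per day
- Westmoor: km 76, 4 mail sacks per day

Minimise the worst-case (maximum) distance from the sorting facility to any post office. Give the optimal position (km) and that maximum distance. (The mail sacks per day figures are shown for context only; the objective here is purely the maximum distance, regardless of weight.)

The 1-center on a line is the midpoint of the two extreme points: leftmost at 10, rightmost at 76.
Optimal location = (10 + 76)/2 = 43; maximum distance = (76 − 10)/2 = 33.

location 43, max distance 33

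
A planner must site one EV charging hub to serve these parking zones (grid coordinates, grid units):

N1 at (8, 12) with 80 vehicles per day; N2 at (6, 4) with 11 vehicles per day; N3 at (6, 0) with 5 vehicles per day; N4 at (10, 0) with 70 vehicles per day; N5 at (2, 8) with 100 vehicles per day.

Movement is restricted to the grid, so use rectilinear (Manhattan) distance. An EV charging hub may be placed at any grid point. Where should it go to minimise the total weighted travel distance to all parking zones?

Manhattan distance separates: Σwᵢ(|x−xᵢ|+|y−yᵢ|) = Σwᵢ|x−xᵢ| + Σwᵢ|y−yᵢ|, so x and y are optimised independently as 1-D weighted medians.
Total weight W = 266; half = 133.
x-coordinate, sorted with cumulative weight:
  x=2 (N5, w=100) cum 100
  x=6 (N2, w=11) cum 111
  x=6 (N3, w=5) cum 116
  x=8 (N1, w=80) cum 196  ← median
  x=10 (N4, w=70) cum 266
⇒ x* = 8
y-coordinate, sorted with cumulative weight:
  y=0 (N3, w=5) cum 5
  y=0 (N4, w=70) cum 75
  y=4 (N2, w=11) cum 86
  y=8 (N5, w=100) cum 186  ← median
  y=12 (N1, w=80) cum 266
⇒ y* = 8

(8, 8)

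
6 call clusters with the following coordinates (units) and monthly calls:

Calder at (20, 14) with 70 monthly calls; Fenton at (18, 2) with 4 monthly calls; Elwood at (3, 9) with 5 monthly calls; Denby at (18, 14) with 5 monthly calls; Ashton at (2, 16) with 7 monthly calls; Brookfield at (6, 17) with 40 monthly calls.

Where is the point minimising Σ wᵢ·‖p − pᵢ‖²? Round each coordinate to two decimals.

The minimiser of Σwᵢ‖p−pᵢ‖² is the weighted centroid p* = (Σwᵢpᵢ)/(Σwᵢ).
Σwᵢ = 131.
Σwᵢxᵢ = 70·20 + 4·18 + 5·3 + 5·18 + 7·2 + 40·6 = 1831.
Σwᵢyᵢ = 70·14 + 4·2 + 5·9 + 5·14 + 7·16 + 40·17 = 1895.
x* = 1831/131 = 13.98, y* = 1895/131 = 14.47.

(13.98, 14.47)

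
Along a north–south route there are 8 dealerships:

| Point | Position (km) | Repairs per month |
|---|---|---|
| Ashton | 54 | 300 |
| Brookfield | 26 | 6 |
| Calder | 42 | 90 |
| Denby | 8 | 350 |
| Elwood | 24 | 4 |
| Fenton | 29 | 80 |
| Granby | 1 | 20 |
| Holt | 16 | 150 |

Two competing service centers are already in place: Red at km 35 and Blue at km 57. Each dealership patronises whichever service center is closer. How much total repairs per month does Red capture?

The indifferent point is the midpoint (35+57)/2 = 46; dealerships left of it (closer to Red at 35) go to Red, those right go to Blue.
  Granby at 1 (w=20) → Red
  Denby at 8 (w=350) → Red
  Holt at 16 (w=150) → Red
  Elwood at 24 (w=4) → Red
  Brookfield at 26 (w=6) → Red
  Fenton at 29 (w=80) → Red
  Calder at 42 (w=90) → Red
  Ashton at 54 (w=300) → Blue
Red captures 700; Blue captures 300.

700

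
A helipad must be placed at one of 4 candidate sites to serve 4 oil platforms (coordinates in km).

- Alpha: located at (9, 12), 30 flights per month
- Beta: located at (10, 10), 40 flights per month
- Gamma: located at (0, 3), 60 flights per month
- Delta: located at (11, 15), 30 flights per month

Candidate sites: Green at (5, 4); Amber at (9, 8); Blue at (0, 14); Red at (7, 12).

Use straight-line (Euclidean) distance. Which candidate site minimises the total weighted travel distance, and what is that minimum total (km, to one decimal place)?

Total weighted distance at each candidate:
  Green (5, 4): total = 1262.6
  Amber (9, 8): total = 1045.6
  Blue (0, 14): total = 1698.8
  Red (7, 12): total = 1038.3
Minimum is at Red with total 1038.3 km.

Red, total 1038.3 km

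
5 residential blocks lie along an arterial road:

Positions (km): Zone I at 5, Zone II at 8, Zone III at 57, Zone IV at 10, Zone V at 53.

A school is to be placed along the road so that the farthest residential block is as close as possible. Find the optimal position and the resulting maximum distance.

location 31, max distance 26

The 1-center on a line is the midpoint of the two extreme points: leftmost at 5, rightmost at 57.
Optimal location = (5 + 57)/2 = 31; maximum distance = (57 − 5)/2 = 26.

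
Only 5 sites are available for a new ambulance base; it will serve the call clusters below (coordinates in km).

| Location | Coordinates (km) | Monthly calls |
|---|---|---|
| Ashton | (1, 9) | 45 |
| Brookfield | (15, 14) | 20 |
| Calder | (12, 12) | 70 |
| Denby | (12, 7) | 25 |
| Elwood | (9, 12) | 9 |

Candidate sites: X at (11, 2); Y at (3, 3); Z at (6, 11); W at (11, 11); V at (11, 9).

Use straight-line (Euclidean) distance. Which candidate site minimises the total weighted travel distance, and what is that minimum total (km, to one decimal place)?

Total weighted distance at each candidate:
  X (11, 2): total = 1725.0
  Y (3, 3): total = 1844.7
  Z (6, 11): total = 1066.6
  W (11, 11): total = 781.1
  V (11, 9): total = 887.8
Minimum is at W with total 781.1 km.

W, total 781.1 km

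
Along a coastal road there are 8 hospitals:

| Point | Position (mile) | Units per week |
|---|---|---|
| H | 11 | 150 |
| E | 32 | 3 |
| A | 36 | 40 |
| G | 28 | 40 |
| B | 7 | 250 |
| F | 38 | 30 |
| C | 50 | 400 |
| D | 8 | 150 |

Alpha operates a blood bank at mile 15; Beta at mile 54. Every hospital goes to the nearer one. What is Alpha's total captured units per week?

The indifferent point is the midpoint (15+54)/2 = 34.5; hospitals left of it (closer to Alpha at 15) go to Alpha, those right go to Beta.
  B at 7 (w=250) → Alpha
  D at 8 (w=150) → Alpha
  H at 11 (w=150) → Alpha
  G at 28 (w=40) → Alpha
  E at 32 (w=3) → Alpha
  A at 36 (w=40) → Beta
  F at 38 (w=30) → Beta
  C at 50 (w=400) → Beta
Alpha captures 593; Beta captures 470.

593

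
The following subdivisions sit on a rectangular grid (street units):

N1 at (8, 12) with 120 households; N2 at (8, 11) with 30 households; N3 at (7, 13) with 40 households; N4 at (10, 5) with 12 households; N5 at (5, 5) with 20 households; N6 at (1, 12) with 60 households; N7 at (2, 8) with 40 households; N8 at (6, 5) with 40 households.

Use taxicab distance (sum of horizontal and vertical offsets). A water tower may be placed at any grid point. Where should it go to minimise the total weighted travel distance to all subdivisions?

(7, 12)

Manhattan distance separates: Σwᵢ(|x−xᵢ|+|y−yᵢ|) = Σwᵢ|x−xᵢ| + Σwᵢ|y−yᵢ|, so x and y are optimised independently as 1-D weighted medians.
Total weight W = 362; half = 181.
x-coordinate, sorted with cumulative weight:
  x=1 (N6, w=60) cum 60
  x=2 (N7, w=40) cum 100
  x=5 (N5, w=20) cum 120
  x=6 (N8, w=40) cum 160
  x=7 (N3, w=40) cum 200  ← median
  x=8 (N1, w=120) cum 320
  x=8 (N2, w=30) cum 350
  x=10 (N4, w=12) cum 362
⇒ x* = 7
y-coordinate, sorted with cumulative weight:
  y=5 (N4, w=12) cum 12
  y=5 (N5, w=20) cum 32
  y=5 (N8, w=40) cum 72
  y=8 (N7, w=40) cum 112
  y=11 (N2, w=30) cum 142
  y=12 (N1, w=120) cum 262  ← median
  y=12 (N6, w=60) cum 322
  y=13 (N3, w=40) cum 362
⇒ y* = 12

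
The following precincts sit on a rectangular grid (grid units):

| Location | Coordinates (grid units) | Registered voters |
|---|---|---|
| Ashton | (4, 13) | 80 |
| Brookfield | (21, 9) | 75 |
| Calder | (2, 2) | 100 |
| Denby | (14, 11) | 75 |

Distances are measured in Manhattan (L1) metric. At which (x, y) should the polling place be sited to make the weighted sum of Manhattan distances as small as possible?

Manhattan distance separates: Σwᵢ(|x−xᵢ|+|y−yᵢ|) = Σwᵢ|x−xᵢ| + Σwᵢ|y−yᵢ|, so x and y are optimised independently as 1-D weighted medians.
Total weight W = 330; half = 165.
x-coordinate, sorted with cumulative weight:
  x=2 (Calder, w=100) cum 100
  x=4 (Ashton, w=80) cum 180  ← median
  x=14 (Denby, w=75) cum 255
  x=21 (Brookfield, w=75) cum 330
⇒ x* = 4
y-coordinate, sorted with cumulative weight:
  y=2 (Calder, w=100) cum 100
  y=9 (Brookfield, w=75) cum 175  ← median
  y=11 (Denby, w=75) cum 250
  y=13 (Ashton, w=80) cum 330
⇒ y* = 9

(4, 9)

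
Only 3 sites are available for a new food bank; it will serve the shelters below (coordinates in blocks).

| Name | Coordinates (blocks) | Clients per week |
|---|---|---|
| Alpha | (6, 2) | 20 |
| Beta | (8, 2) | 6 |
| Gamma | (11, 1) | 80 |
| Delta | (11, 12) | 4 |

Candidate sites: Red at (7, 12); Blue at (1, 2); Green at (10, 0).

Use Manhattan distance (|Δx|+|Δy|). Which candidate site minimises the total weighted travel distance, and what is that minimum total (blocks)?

Total weighted distance at each candidate:
  Red (7, 12): total = 1502
  Blue (1, 2): total = 1102
  Green (10, 0): total = 356
Minimum is at Green with total 356 blocks.

Green, total 356 blocks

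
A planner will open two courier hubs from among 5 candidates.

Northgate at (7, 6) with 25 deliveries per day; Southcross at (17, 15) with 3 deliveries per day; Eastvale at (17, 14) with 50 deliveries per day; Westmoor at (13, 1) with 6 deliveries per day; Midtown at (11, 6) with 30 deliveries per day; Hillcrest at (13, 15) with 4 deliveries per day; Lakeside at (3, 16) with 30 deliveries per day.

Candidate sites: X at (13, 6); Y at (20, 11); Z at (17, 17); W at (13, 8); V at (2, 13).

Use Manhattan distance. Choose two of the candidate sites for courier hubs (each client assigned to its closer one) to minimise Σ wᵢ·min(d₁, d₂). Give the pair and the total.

{X, Z}, total 870

Evaluate every pair (each demand assigned to the nearer of the two):
  {X, Z}: total = 870
  {Z, W}: total = 992
  {X, V}: total = 1035
  {W, V}: total = 1043
  {X, Y}: total = 1197
  {Z, V}: total = 1200
  {Y, W}: total = 1251
  {Y, V}: total = 1307
  {X, W}: total = 1341
  {Y, Z}: total = 1602
Best pair: {X, Z} with total 870.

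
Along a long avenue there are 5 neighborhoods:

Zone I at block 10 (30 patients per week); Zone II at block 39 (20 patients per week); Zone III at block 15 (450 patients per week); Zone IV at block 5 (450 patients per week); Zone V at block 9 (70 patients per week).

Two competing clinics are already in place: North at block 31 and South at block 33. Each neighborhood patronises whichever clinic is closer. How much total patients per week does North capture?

1000

The indifferent point is the midpoint (31+33)/2 = 32; neighborhoods left of it (closer to North at 31) go to North, those right go to South.
  Zone IV at 5 (w=450) → North
  Zone V at 9 (w=70) → North
  Zone I at 10 (w=30) → North
  Zone III at 15 (w=450) → North
  Zone II at 39 (w=20) → South
North captures 1000; South captures 20.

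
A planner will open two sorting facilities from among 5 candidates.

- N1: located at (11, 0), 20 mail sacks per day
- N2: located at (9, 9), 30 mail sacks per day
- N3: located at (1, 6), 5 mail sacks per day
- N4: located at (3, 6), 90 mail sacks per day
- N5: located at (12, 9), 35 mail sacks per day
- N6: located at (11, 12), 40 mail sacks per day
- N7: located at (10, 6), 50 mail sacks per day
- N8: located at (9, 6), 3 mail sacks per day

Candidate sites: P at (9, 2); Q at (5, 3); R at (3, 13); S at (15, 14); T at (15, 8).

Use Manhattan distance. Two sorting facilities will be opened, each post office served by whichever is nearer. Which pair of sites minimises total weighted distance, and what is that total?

{Q, T}, total 1706

Evaluate every pair (each demand assigned to the nearer of the two):
  {Q, T}: total = 1706
  {P, Q}: total = 1867
  {Q, S}: total = 1906
  {P, R}: total = 1937
  {R, T}: total = 1959
  {P, T}: total = 1972
  {P, S}: total = 2032
  {Q, R}: total = 2201
  {R, S}: total = 2544
  {S, T}: total = 2544
Best pair: {Q, T} with total 1706.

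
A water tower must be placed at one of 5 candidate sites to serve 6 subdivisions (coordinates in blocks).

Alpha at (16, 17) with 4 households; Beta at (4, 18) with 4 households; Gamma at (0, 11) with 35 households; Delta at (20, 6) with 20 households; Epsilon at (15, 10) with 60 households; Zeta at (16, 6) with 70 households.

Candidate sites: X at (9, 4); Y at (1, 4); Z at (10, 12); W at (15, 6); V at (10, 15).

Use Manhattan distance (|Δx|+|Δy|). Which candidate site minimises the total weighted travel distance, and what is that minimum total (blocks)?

W, total 1250 blocks

Total weighted distance at each candidate:
  X (9, 4): total = 2326
  Y (1, 4): total = 3270
  Z (10, 12): total = 2057
  W (15, 6): total = 1250
  V (10, 15): total = 2588
Minimum is at W with total 1250 blocks.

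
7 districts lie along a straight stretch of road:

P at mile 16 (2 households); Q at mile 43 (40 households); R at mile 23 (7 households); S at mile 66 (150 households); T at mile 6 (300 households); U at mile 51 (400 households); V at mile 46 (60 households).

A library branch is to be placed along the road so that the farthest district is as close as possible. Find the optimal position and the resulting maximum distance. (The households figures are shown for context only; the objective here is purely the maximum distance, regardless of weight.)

location 36, max distance 30

The 1-center on a line is the midpoint of the two extreme points: leftmost at 6, rightmost at 66.
Optimal location = (6 + 66)/2 = 36; maximum distance = (66 − 6)/2 = 30.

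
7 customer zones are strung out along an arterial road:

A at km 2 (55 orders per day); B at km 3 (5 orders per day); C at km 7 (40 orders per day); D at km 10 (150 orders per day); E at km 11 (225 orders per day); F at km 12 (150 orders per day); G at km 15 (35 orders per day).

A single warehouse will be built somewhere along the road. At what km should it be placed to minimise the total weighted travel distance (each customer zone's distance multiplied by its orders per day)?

For a sum of weighted absolute distances on a line, the optimum is the weighted median (not the mean). Total weight W = 660; half-weight = 330.
Sort by position and accumulate weight:
  km 2 (A, w=55) → cum 55
  km 3 (B, w=5) → cum 60
  km 7 (C, w=40) → cum 100
  km 10 (D, w=150) → cum 250
  km 11 (E, w=225) → cum 475  ≥ 330 → median here
  km 12 (F, w=150) → cum 625
  km 15 (G, w=35) → cum 660
Optimal location: km 11.

x = 11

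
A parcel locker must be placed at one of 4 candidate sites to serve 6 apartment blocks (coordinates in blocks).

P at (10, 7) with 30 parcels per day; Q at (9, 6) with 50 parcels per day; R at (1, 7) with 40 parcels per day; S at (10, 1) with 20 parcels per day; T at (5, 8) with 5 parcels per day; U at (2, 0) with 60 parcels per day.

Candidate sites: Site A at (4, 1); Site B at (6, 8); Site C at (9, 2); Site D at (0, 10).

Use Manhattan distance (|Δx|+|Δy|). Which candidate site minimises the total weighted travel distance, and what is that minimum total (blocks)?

Total weighted distance at each candidate:
  Site A (4, 1): total = 1560
  Site B (6, 8): total = 1585
  Site C (9, 2): total = 1530
  Site D (0, 10): total = 2335
Minimum is at Site C with total 1530 blocks.

Site C, total 1530 blocks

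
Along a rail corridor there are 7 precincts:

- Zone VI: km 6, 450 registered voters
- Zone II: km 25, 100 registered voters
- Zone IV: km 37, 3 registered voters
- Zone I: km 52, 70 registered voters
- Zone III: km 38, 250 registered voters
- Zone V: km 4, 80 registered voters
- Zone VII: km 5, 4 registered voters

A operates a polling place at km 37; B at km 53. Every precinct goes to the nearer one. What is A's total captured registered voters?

The indifferent point is the midpoint (37+53)/2 = 45; precincts left of it (closer to A at 37) go to A, those right go to B.
  Zone V at 4 (w=80) → A
  Zone VII at 5 (w=4) → A
  Zone VI at 6 (w=450) → A
  Zone II at 25 (w=100) → A
  Zone IV at 37 (w=3) → A
  Zone III at 38 (w=250) → A
  Zone I at 52 (w=70) → B
A captures 887; B captures 70.

887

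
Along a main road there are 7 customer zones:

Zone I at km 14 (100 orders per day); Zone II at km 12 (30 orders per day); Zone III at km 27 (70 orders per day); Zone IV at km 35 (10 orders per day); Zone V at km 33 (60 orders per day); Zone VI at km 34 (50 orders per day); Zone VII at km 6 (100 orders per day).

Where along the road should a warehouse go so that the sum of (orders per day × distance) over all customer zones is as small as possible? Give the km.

For a sum of weighted absolute distances on a line, the optimum is the weighted median (not the mean). Total weight W = 420; half-weight = 210.
Sort by position and accumulate weight:
  km 6 (Zone VII, w=100) → cum 100
  km 12 (Zone II, w=30) → cum 130
  km 14 (Zone I, w=100) → cum 230  ≥ 210 → median here
  km 27 (Zone III, w=70) → cum 300
  km 33 (Zone V, w=60) → cum 360
  km 34 (Zone VI, w=50) → cum 410
  km 35 (Zone IV, w=10) → cum 420
Optimal location: km 14.

x = 14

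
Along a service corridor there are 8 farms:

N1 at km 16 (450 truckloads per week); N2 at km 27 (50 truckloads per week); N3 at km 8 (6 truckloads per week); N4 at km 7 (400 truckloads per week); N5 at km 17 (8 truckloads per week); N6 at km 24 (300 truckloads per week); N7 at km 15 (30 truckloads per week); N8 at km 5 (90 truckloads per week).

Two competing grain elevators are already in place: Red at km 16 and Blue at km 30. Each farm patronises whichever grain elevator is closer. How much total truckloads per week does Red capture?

The indifferent point is the midpoint (16+30)/2 = 23; farms left of it (closer to Red at 16) go to Red, those right go to Blue.
  N8 at 5 (w=90) → Red
  N4 at 7 (w=400) → Red
  N3 at 8 (w=6) → Red
  N7 at 15 (w=30) → Red
  N1 at 16 (w=450) → Red
  N5 at 17 (w=8) → Red
  N6 at 24 (w=300) → Blue
  N2 at 27 (w=50) → Blue
Red captures 984; Blue captures 350.

984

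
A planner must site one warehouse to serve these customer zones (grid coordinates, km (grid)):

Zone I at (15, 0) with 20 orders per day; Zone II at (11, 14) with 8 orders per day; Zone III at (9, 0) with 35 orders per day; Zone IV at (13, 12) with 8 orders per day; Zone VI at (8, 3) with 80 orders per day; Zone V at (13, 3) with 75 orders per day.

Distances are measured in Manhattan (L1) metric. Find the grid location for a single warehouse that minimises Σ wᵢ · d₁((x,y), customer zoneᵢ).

Manhattan distance separates: Σwᵢ(|x−xᵢ|+|y−yᵢ|) = Σwᵢ|x−xᵢ| + Σwᵢ|y−yᵢ|, so x and y are optimised independently as 1-D weighted medians.
Total weight W = 226; half = 113.
x-coordinate, sorted with cumulative weight:
  x=8 (Zone VI, w=80) cum 80
  x=9 (Zone III, w=35) cum 115  ← median
  x=11 (Zone II, w=8) cum 123
  x=13 (Zone IV, w=8) cum 131
  x=13 (Zone V, w=75) cum 206
  x=15 (Zone I, w=20) cum 226
⇒ x* = 9
y-coordinate, sorted with cumulative weight:
  y=0 (Zone I, w=20) cum 20
  y=0 (Zone III, w=35) cum 55
  y=3 (Zone VI, w=80) cum 135  ← median
  y=3 (Zone V, w=75) cum 210
  y=12 (Zone IV, w=8) cum 218
  y=14 (Zone II, w=8) cum 226
⇒ y* = 3

(9, 3)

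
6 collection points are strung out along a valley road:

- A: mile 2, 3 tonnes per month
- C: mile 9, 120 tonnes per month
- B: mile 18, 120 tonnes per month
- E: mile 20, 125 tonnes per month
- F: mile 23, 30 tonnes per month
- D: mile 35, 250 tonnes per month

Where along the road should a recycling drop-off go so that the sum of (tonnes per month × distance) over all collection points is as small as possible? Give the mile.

x = 20

For a sum of weighted absolute distances on a line, the optimum is the weighted median (not the mean). Total weight W = 648; half-weight = 324.
Sort by position and accumulate weight:
  mile 2 (A, w=3) → cum 3
  mile 9 (C, w=120) → cum 123
  mile 18 (B, w=120) → cum 243
  mile 20 (E, w=125) → cum 368  ≥ 324 → median here
  mile 23 (F, w=30) → cum 398
  mile 35 (D, w=250) → cum 648
Optimal location: mile 20.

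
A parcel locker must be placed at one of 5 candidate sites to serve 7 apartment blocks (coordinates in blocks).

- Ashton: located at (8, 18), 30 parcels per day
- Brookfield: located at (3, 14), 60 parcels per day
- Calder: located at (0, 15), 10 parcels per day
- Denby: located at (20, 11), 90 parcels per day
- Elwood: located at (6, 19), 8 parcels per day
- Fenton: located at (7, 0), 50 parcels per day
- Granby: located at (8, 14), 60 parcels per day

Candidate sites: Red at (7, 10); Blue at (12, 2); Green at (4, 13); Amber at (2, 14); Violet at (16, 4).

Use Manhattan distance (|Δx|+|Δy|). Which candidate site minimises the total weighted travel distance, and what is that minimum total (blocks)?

Red, total 3010 blocks

Total weighted distance at each candidate:
  Red (7, 10): total = 3010
  Blue (12, 2): total = 5134
  Green (4, 13): total = 3234
  Amber (2, 14): total = 3662
  Violet (16, 4): total = 5230
Minimum is at Red with total 3010 blocks.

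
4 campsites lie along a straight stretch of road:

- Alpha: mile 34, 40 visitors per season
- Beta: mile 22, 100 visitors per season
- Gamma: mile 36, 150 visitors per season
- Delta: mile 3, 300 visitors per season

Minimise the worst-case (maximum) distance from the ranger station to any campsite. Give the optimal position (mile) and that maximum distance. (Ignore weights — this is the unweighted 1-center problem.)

location 19.5, max distance 16.5

The 1-center on a line is the midpoint of the two extreme points: leftmost at 3, rightmost at 36.
Optimal location = (3 + 36)/2 = 19.5; maximum distance = (36 − 3)/2 = 16.5.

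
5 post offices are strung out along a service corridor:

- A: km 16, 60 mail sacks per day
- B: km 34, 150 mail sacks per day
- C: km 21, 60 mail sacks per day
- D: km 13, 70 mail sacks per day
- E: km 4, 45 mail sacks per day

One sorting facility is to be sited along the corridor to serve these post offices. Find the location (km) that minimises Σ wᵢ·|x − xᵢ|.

x = 21

For a sum of weighted absolute distances on a line, the optimum is the weighted median (not the mean). Total weight W = 385; half-weight = 192.5.
Sort by position and accumulate weight:
  km 4 (E, w=45) → cum 45
  km 13 (D, w=70) → cum 115
  km 16 (A, w=60) → cum 175
  km 21 (C, w=60) → cum 235  ≥ 192.5 → median here
  km 34 (B, w=150) → cum 385
Optimal location: km 21.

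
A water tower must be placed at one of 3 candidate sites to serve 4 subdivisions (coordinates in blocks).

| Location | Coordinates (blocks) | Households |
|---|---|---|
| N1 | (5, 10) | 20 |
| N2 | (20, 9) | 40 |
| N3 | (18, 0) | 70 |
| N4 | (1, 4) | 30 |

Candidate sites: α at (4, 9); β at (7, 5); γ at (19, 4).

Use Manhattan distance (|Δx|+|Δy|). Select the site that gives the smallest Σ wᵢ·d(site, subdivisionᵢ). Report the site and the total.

Total weighted distance at each candidate:
  α (4, 9): total = 2530
  β (7, 5): total = 2150
  γ (19, 4): total = 1530
Minimum is at γ with total 1530 blocks.

γ, total 1530 blocks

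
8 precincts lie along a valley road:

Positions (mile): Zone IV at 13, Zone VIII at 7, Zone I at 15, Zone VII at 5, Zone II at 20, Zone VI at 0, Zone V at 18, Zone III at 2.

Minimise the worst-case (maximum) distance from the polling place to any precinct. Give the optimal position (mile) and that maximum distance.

The 1-center on a line is the midpoint of the two extreme points: leftmost at 0, rightmost at 20.
Optimal location = (0 + 20)/2 = 10; maximum distance = (20 − 0)/2 = 10.

location 10, max distance 10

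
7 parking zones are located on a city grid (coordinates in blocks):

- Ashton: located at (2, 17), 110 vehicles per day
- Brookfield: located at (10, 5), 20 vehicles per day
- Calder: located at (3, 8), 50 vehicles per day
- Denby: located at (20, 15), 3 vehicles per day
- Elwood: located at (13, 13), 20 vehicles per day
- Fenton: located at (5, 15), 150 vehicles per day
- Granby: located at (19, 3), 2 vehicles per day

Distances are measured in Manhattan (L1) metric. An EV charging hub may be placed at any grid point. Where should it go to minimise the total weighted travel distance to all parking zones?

(5, 15)

Manhattan distance separates: Σwᵢ(|x−xᵢ|+|y−yᵢ|) = Σwᵢ|x−xᵢ| + Σwᵢ|y−yᵢ|, so x and y are optimised independently as 1-D weighted medians.
Total weight W = 355; half = 177.5.
x-coordinate, sorted with cumulative weight:
  x=2 (Ashton, w=110) cum 110
  x=3 (Calder, w=50) cum 160
  x=5 (Fenton, w=150) cum 310  ← median
  x=10 (Brookfield, w=20) cum 330
  x=13 (Elwood, w=20) cum 350
  x=19 (Granby, w=2) cum 352
  x=20 (Denby, w=3) cum 355
⇒ x* = 5
y-coordinate, sorted with cumulative weight:
  y=3 (Granby, w=2) cum 2
  y=5 (Brookfield, w=20) cum 22
  y=8 (Calder, w=50) cum 72
  y=13 (Elwood, w=20) cum 92
  y=15 (Denby, w=3) cum 95
  y=15 (Fenton, w=150) cum 245  ← median
  y=17 (Ashton, w=110) cum 355
⇒ y* = 15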